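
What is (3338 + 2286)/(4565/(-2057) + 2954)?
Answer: 1051688/551983 ≈ 1.9053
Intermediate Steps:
(3338 + 2286)/(4565/(-2057) + 2954) = 5624/(4565*(-1/2057) + 2954) = 5624/(-415/187 + 2954) = 5624/(551983/187) = 5624*(187/551983) = 1051688/551983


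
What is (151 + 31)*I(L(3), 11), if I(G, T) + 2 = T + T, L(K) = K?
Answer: 3640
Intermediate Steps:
I(G, T) = -2 + 2*T (I(G, T) = -2 + (T + T) = -2 + 2*T)
(151 + 31)*I(L(3), 11) = (151 + 31)*(-2 + 2*11) = 182*(-2 + 22) = 182*20 = 3640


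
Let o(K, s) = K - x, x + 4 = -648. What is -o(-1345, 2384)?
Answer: 693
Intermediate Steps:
x = -652 (x = -4 - 648 = -652)
o(K, s) = 652 + K (o(K, s) = K - 1*(-652) = K + 652 = 652 + K)
-o(-1345, 2384) = -(652 - 1345) = -1*(-693) = 693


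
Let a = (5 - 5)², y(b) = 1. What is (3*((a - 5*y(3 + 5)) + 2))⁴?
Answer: 6561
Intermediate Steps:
a = 0 (a = 0² = 0)
(3*((a - 5*y(3 + 5)) + 2))⁴ = (3*((0 - 5*1) + 2))⁴ = (3*((0 - 5) + 2))⁴ = (3*(-5 + 2))⁴ = (3*(-3))⁴ = (-9)⁴ = 6561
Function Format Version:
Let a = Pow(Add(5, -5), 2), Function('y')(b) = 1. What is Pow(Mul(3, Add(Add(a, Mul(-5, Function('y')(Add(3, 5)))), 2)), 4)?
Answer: 6561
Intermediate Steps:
a = 0 (a = Pow(0, 2) = 0)
Pow(Mul(3, Add(Add(a, Mul(-5, Function('y')(Add(3, 5)))), 2)), 4) = Pow(Mul(3, Add(Add(0, Mul(-5, 1)), 2)), 4) = Pow(Mul(3, Add(Add(0, -5), 2)), 4) = Pow(Mul(3, Add(-5, 2)), 4) = Pow(Mul(3, -3), 4) = Pow(-9, 4) = 6561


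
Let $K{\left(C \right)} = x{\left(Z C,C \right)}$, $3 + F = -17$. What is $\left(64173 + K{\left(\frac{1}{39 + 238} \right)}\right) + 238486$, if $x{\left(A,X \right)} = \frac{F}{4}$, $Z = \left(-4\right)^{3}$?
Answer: $302654$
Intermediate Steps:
$F = -20$ ($F = -3 - 17 = -20$)
$Z = -64$
$x{\left(A,X \right)} = -5$ ($x{\left(A,X \right)} = - \frac{20}{4} = \left(-20\right) \frac{1}{4} = -5$)
$K{\left(C \right)} = -5$
$\left(64173 + K{\left(\frac{1}{39 + 238} \right)}\right) + 238486 = \left(64173 - 5\right) + 238486 = 64168 + 238486 = 302654$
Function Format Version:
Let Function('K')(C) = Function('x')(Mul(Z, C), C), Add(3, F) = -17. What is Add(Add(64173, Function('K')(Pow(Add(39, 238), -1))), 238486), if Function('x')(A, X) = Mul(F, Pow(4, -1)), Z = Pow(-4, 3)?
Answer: 302654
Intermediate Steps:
F = -20 (F = Add(-3, -17) = -20)
Z = -64
Function('x')(A, X) = -5 (Function('x')(A, X) = Mul(-20, Pow(4, -1)) = Mul(-20, Rational(1, 4)) = -5)
Function('K')(C) = -5
Add(Add(64173, Function('K')(Pow(Add(39, 238), -1))), 238486) = Add(Add(64173, -5), 238486) = Add(64168, 238486) = 302654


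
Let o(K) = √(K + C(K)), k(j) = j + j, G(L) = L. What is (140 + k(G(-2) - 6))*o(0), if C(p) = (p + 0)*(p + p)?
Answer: 0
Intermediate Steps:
C(p) = 2*p² (C(p) = p*(2*p) = 2*p²)
k(j) = 2*j
o(K) = √(K + 2*K²)
(140 + k(G(-2) - 6))*o(0) = (140 + 2*(-2 - 6))*√(0*(1 + 2*0)) = (140 + 2*(-8))*√(0*(1 + 0)) = (140 - 16)*√(0*1) = 124*√0 = 124*0 = 0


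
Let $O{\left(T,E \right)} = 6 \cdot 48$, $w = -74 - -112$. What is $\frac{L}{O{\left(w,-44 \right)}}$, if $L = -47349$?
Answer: $- \frac{5261}{32} \approx -164.41$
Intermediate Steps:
$w = 38$ ($w = -74 + 112 = 38$)
$O{\left(T,E \right)} = 288$
$\frac{L}{O{\left(w,-44 \right)}} = - \frac{47349}{288} = \left(-47349\right) \frac{1}{288} = - \frac{5261}{32}$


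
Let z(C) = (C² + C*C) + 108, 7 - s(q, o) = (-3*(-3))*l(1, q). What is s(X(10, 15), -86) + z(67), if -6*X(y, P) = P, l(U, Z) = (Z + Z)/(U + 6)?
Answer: 63696/7 ≈ 9099.4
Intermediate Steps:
l(U, Z) = 2*Z/(6 + U) (l(U, Z) = (2*Z)/(6 + U) = 2*Z/(6 + U))
X(y, P) = -P/6
s(q, o) = 7 - 18*q/7 (s(q, o) = 7 - (-3*(-3))*2*q/(6 + 1) = 7 - 9*2*q/7 = 7 - 18*q/7)
z(C) = 108 + 2*C² (z(C) = (C² + C²) + 108 = 2*C² + 108 = 108 + 2*C²)
s(X(10, 15), -86) + z(67) = (7 - (-3)*15/7) + (108 + 2*67²) = (7 - 18/7*(-5/2)) + (108 + 2*4489) = (7 + 45/7) + (108 + 8978) = 94/7 + 9086 = 63696/7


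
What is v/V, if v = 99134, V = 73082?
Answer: 49567/36541 ≈ 1.3565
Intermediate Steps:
v/V = 99134/73082 = 99134*(1/73082) = 49567/36541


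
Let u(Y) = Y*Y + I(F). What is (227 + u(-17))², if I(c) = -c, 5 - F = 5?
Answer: 266256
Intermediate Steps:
F = 0 (F = 5 - 1*5 = 5 - 5 = 0)
u(Y) = Y² (u(Y) = Y*Y - 1*0 = Y² + 0 = Y²)
(227 + u(-17))² = (227 + (-17)²)² = (227 + 289)² = 516² = 266256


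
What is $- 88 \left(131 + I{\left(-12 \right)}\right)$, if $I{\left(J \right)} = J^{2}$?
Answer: $-24200$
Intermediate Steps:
$- 88 \left(131 + I{\left(-12 \right)}\right) = - 88 \left(131 + \left(-12\right)^{2}\right) = - 88 \left(131 + 144\right) = \left(-88\right) 275 = -24200$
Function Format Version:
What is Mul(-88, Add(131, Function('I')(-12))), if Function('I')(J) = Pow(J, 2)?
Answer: -24200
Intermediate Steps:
Mul(-88, Add(131, Function('I')(-12))) = Mul(-88, Add(131, Pow(-12, 2))) = Mul(-88, Add(131, 144)) = Mul(-88, 275) = -24200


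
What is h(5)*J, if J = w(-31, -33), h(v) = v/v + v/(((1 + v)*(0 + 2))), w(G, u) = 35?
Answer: 595/12 ≈ 49.583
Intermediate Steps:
h(v) = 1 + v/(2 + 2*v) (h(v) = 1 + v/(((1 + v)*2)) = 1 + v/(2 + 2*v))
J = 35
h(5)*J = ((2 + 3*5)/(2*(1 + 5)))*35 = ((1/2)*(2 + 15)/6)*35 = ((1/2)*(1/6)*17)*35 = (17/12)*35 = 595/12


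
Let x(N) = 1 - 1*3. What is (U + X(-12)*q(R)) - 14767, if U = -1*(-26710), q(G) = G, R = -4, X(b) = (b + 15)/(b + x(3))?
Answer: 83607/7 ≈ 11944.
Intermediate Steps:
x(N) = -2 (x(N) = 1 - 3 = -2)
X(b) = (15 + b)/(-2 + b) (X(b) = (b + 15)/(b - 2) = (15 + b)/(-2 + b))
U = 26710
(U + X(-12)*q(R)) - 14767 = (26710 + ((15 - 12)/(-2 - 12))*(-4)) - 14767 = (26710 + (3/(-14))*(-4)) - 14767 = (26710 - 1/14*3*(-4)) - 14767 = (26710 - 3/14*(-4)) - 14767 = (26710 + 6/7) - 14767 = 186976/7 - 14767 = 83607/7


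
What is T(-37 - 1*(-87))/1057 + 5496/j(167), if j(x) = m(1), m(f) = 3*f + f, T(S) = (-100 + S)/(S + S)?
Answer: 2904635/2114 ≈ 1374.0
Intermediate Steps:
T(S) = (-100 + S)/(2*S) (T(S) = (-100 + S)/((2*S)) = (-100 + S)*(1/(2*S)) = (-100 + S)/(2*S))
m(f) = 4*f
j(x) = 4 (j(x) = 4*1 = 4)
T(-37 - 1*(-87))/1057 + 5496/j(167) = ((-100 + (-37 - 1*(-87)))/(2*(-37 - 1*(-87))))/1057 + 5496/4 = ((-100 + (-37 + 87))/(2*(-37 + 87)))*(1/1057) + 5496*(¼) = ((½)*(-100 + 50)/50)*(1/1057) + 1374 = ((½)*(1/50)*(-50))*(1/1057) + 1374 = -½*1/1057 + 1374 = -1/2114 + 1374 = 2904635/2114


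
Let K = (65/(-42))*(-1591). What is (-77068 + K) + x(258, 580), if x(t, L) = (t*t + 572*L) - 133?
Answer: 13590581/42 ≈ 3.2359e+5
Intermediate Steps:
x(t, L) = -133 + t**2 + 572*L (x(t, L) = (t**2 + 572*L) - 133 = -133 + t**2 + 572*L)
K = 103415/42 (K = (65*(-1/42))*(-1591) = -65/42*(-1591) = 103415/42 ≈ 2462.3)
(-77068 + K) + x(258, 580) = (-77068 + 103415/42) + (-133 + 258**2 + 572*580) = -3133441/42 + (-133 + 66564 + 331760) = -3133441/42 + 398191 = 13590581/42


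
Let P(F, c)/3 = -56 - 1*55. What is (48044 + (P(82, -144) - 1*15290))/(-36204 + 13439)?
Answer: -32421/22765 ≈ -1.4242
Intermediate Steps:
P(F, c) = -333 (P(F, c) = 3*(-56 - 1*55) = 3*(-56 - 55) = 3*(-111) = -333)
(48044 + (P(82, -144) - 1*15290))/(-36204 + 13439) = (48044 + (-333 - 1*15290))/(-36204 + 13439) = (48044 + (-333 - 15290))/(-22765) = (48044 - 15623)*(-1/22765) = 32421*(-1/22765) = -32421/22765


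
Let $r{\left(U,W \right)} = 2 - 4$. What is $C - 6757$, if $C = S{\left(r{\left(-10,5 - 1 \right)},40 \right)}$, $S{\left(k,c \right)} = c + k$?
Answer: $-6719$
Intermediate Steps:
$r{\left(U,W \right)} = -2$ ($r{\left(U,W \right)} = 2 - 4 = -2$)
$C = 38$ ($C = 40 - 2 = 38$)
$C - 6757 = 38 - 6757 = -6719$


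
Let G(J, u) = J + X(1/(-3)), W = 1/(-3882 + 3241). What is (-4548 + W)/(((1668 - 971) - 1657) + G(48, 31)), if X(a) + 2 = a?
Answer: 8745807/1758263 ≈ 4.9741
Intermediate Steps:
X(a) = -2 + a
W = -1/641 (W = 1/(-641) = -1/641 ≈ -0.0015601)
G(J, u) = -7/3 + J (G(J, u) = J + (-2 + 1/(-3)) = J + (-2 - ⅓) = J - 7/3 = -7/3 + J)
(-4548 + W)/(((1668 - 971) - 1657) + G(48, 31)) = (-4548 - 1/641)/(((1668 - 971) - 1657) + (-7/3 + 48)) = -2915269/(641*((697 - 1657) + 137/3)) = -2915269/(641*(-960 + 137/3)) = -2915269/(641*(-2743/3)) = -2915269/641*(-3/2743) = 8745807/1758263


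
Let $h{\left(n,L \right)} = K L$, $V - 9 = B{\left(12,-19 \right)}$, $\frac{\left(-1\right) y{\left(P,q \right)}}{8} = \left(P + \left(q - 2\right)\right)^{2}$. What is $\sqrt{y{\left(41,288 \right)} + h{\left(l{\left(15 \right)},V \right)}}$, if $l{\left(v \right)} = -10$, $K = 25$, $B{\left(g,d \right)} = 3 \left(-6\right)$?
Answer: $3 i \sqrt{95073} \approx 925.02 i$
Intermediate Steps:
$B{\left(g,d \right)} = -18$
$y{\left(P,q \right)} = - 8 \left(-2 + P + q\right)^{2}$ ($y{\left(P,q \right)} = - 8 \left(P + \left(q - 2\right)\right)^{2} = - 8 \left(P + \left(-2 + q\right)\right)^{2} = - 8 \left(-2 + P + q\right)^{2}$)
$V = -9$ ($V = 9 - 18 = -9$)
$h{\left(n,L \right)} = 25 L$
$\sqrt{y{\left(41,288 \right)} + h{\left(l{\left(15 \right)},V \right)}} = \sqrt{- 8 \left(-2 + 41 + 288\right)^{2} + 25 \left(-9\right)} = \sqrt{- 8 \cdot 327^{2} - 225} = \sqrt{\left(-8\right) 106929 - 225} = \sqrt{-855432 - 225} = \sqrt{-855657} = 3 i \sqrt{95073}$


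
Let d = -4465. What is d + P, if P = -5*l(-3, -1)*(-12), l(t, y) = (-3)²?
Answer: -3925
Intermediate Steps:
l(t, y) = 9
P = 540 (P = -5*9*(-12) = -45*(-12) = 540)
d + P = -4465 + 540 = -3925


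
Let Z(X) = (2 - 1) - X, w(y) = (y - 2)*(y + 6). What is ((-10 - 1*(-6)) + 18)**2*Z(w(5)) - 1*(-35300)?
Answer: 29028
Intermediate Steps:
w(y) = (-2 + y)*(6 + y)
Z(X) = 1 - X
((-10 - 1*(-6)) + 18)**2*Z(w(5)) - 1*(-35300) = ((-10 - 1*(-6)) + 18)**2*(1 - (-12 + 5**2 + 4*5)) - 1*(-35300) = ((-10 + 6) + 18)**2*(1 - (-12 + 25 + 20)) + 35300 = (-4 + 18)**2*(1 - 1*33) + 35300 = 14**2*(1 - 33) + 35300 = 196*(-32) + 35300 = -6272 + 35300 = 29028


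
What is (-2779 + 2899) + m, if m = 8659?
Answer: 8779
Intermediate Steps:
(-2779 + 2899) + m = (-2779 + 2899) + 8659 = 120 + 8659 = 8779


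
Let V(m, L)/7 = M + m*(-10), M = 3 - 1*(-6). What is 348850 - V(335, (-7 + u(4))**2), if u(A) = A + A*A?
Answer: 372237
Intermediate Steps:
M = 9 (M = 3 + 6 = 9)
u(A) = A + A**2
V(m, L) = 63 - 70*m (V(m, L) = 7*(9 + m*(-10)) = 7*(9 - 10*m) = 63 - 70*m)
348850 - V(335, (-7 + u(4))**2) = 348850 - (63 - 70*335) = 348850 - (63 - 23450) = 348850 - 1*(-23387) = 348850 + 23387 = 372237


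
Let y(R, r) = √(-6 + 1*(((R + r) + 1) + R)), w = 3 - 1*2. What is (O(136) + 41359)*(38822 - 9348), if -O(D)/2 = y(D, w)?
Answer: 1219015166 - 117896*√67 ≈ 1.2181e+9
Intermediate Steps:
w = 1 (w = 3 - 2 = 1)
y(R, r) = √(-5 + r + 2*R) (y(R, r) = √(-6 + 1*((1 + R + r) + R)) = √(-6 + 1*(1 + r + 2*R)) = √(-6 + (1 + r + 2*R)) = √(-5 + r + 2*R))
O(D) = -2*√(-4 + 2*D) (O(D) = -2*√(-5 + 1 + 2*D) = -2*√(-4 + 2*D))
(O(136) + 41359)*(38822 - 9348) = (-2*√(-4 + 2*136) + 41359)*(38822 - 9348) = (-2*√(-4 + 272) + 41359)*29474 = (-4*√67 + 41359)*29474 = (41359 - 4*√67)*29474 = 1219015166 - 117896*√67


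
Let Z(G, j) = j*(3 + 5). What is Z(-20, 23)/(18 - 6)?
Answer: 46/3 ≈ 15.333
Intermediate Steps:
Z(G, j) = 8*j (Z(G, j) = j*8 = 8*j)
Z(-20, 23)/(18 - 6) = (8*23)/(18 - 6) = 184/12 = (1/12)*184 = 46/3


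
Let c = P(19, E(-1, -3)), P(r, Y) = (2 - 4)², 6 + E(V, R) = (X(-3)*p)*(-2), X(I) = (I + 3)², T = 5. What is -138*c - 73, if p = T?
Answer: -625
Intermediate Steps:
X(I) = (3 + I)²
p = 5
E(V, R) = -6 (E(V, R) = -6 + ((3 - 3)²*5)*(-2) = -6 + (0²*5)*(-2) = -6 + (0*5)*(-2) = -6 + 0*(-2) = -6 + 0 = -6)
P(r, Y) = 4 (P(r, Y) = (-2)² = 4)
c = 4
-138*c - 73 = -138*4 - 73 = -552 - 73 = -625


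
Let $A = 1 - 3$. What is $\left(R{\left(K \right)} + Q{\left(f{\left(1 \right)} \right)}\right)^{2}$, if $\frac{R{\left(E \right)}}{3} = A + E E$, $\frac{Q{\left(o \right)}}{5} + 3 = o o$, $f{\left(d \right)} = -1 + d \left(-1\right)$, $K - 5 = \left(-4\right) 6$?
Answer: $1170724$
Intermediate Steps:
$K = -19$ ($K = 5 - 24 = -19$)
$A = -2$ ($A = 1 - 3 = -2$)
$f{\left(d \right)} = -1 - d$
$Q{\left(o \right)} = -15 + 5 o^{2}$ ($Q{\left(o \right)} = -15 + 5 o o = -15 + 5 o^{2}$)
$R{\left(E \right)} = -6 + 3 E^{2}$ ($R{\left(E \right)} = 3 \left(-2 + E E\right) = 3 \left(-2 + E^{2}\right) = -6 + 3 E^{2}$)
$\left(R{\left(K \right)} + Q{\left(f{\left(1 \right)} \right)}\right)^{2} = \left(\left(-6 + 3 \left(-19\right)^{2}\right) - \left(15 - 5 \left(-1 - 1\right)^{2}\right)\right)^{2} = \left(\left(-6 + 3 \cdot 361\right) - \left(15 - 5 \left(-1 - 1\right)^{2}\right)\right)^{2} = \left(\left(-6 + 1083\right) - \left(15 - 5 \left(-2\right)^{2}\right)\right)^{2} = \left(1077 + \left(-15 + 5 \cdot 4\right)\right)^{2} = \left(1077 + \left(-15 + 20\right)\right)^{2} = \left(1077 + 5\right)^{2} = 1082^{2} = 1170724$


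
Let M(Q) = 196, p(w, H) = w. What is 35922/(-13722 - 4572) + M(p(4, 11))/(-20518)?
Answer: -61719435/31279691 ≈ -1.9731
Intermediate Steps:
35922/(-13722 - 4572) + M(p(4, 11))/(-20518) = 35922/(-13722 - 4572) + 196/(-20518) = 35922/(-18294) + 196*(-1/20518) = 35922*(-1/18294) - 98/10259 = -5987/3049 - 98/10259 = -61719435/31279691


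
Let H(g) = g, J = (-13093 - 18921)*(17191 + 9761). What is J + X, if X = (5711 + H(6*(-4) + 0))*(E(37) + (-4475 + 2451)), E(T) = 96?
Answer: -873805864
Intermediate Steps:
J = -862841328 (J = -32014*26952 = -862841328)
X = -10964536 (X = (5711 + (6*(-4) + 0))*(96 + (-4475 + 2451)) = (5711 + (-24 + 0))*(96 - 2024) = (5711 - 24)*(-1928) = 5687*(-1928) = -10964536)
J + X = -862841328 - 10964536 = -873805864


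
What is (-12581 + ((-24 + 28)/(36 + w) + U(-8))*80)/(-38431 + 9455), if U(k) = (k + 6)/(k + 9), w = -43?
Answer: 89507/202832 ≈ 0.44129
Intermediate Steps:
U(k) = (6 + k)/(9 + k)
(-12581 + ((-24 + 28)/(36 + w) + U(-8))*80)/(-38431 + 9455) = (-12581 + ((-24 + 28)/(36 - 43) + (6 - 8)/(9 - 8))*80)/(-38431 + 9455) = (-12581 + (4/(-7) - 2/1)*80)/(-28976) = (-12581 + (4*(-⅐) + 1*(-2))*80)*(-1/28976) = (-12581 + (-4/7 - 2)*80)*(-1/28976) = (-12581 - 18/7*80)*(-1/28976) = (-12581 - 1440/7)*(-1/28976) = -89507/7*(-1/28976) = 89507/202832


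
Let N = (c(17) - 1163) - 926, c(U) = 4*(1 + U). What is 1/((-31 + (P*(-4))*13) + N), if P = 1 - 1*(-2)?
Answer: -1/2204 ≈ -0.00045372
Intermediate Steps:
P = 3 (P = 1 + 2 = 3)
c(U) = 4 + 4*U
N = -2017 (N = ((4 + 4*17) - 1163) - 926 = ((4 + 68) - 1163) - 926 = (72 - 1163) - 926 = -1091 - 926 = -2017)
1/((-31 + (P*(-4))*13) + N) = 1/((-31 + (3*(-4))*13) - 2017) = 1/((-31 - 12*13) - 2017) = 1/((-31 - 156) - 2017) = 1/(-187 - 2017) = 1/(-2204) = -1/2204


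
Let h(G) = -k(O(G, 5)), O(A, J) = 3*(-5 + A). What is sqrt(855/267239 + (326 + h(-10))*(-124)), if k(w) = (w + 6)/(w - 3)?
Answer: I*sqrt(11519010156678073)/534478 ≈ 200.81*I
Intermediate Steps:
O(A, J) = -15 + 3*A
k(w) = (6 + w)/(-3 + w)
h(G) = -(-9 + 3*G)/(-18 + 3*G) (h(G) = -(6 + (-15 + 3*G))/(-3 + (-15 + 3*G)) = -(-9 + 3*G)/(-18 + 3*G))
sqrt(855/267239 + (326 + h(-10))*(-124)) = sqrt(855/267239 + (326 + (3 - 1*(-10))/(-6 - 10))*(-124)) = sqrt(855*(1/267239) + (326 + (3 + 10)/(-16))*(-124)) = sqrt(855/267239 + (326 - 1/16*13)*(-124)) = sqrt(855/267239 + (326 - 13/16)*(-124)) = sqrt(855/267239 + (5203/16)*(-124)) = sqrt(855/267239 - 161293/4) = sqrt(-43103776607/1068956) = I*sqrt(11519010156678073)/534478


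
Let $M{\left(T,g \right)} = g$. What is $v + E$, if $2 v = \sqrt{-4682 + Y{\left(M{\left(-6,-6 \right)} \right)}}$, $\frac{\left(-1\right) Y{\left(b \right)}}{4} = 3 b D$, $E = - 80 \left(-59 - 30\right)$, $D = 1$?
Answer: $7120 + \frac{i \sqrt{4610}}{2} \approx 7120.0 + 33.948 i$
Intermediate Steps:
$E = 7120$ ($E = \left(-80\right) \left(-89\right) = 7120$)
$Y{\left(b \right)} = - 12 b$ ($Y{\left(b \right)} = - 4 \cdot 3 b 1 = - 4 \cdot 3 b = - 12 b$)
$v = \frac{i \sqrt{4610}}{2}$ ($v = \frac{\sqrt{-4682 - -72}}{2} = \frac{\sqrt{-4682 + 72}}{2} = \frac{\sqrt{-4610}}{2} = \frac{i \sqrt{4610}}{2} \approx 33.948 i$)
$v + E = \frac{i \sqrt{4610}}{2} + 7120 = 7120 + \frac{i \sqrt{4610}}{2}$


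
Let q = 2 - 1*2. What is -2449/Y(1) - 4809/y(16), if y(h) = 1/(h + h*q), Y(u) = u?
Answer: -79393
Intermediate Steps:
q = 0 (q = 2 - 2 = 0)
y(h) = 1/h (y(h) = 1/(h + h*0) = 1/(h + 0) = 1/h)
-2449/Y(1) - 4809/y(16) = -2449/1 - 4809/(1/16) = -2449*1 - 4809/1/16 = -2449 - 4809*16 = -2449 - 76944 = -79393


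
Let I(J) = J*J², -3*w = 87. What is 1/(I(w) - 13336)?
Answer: -1/37725 ≈ -2.6508e-5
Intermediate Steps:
w = -29 (w = -⅓*87 = -29)
I(J) = J³
1/(I(w) - 13336) = 1/((-29)³ - 13336) = 1/(-24389 - 13336) = 1/(-37725) = -1/37725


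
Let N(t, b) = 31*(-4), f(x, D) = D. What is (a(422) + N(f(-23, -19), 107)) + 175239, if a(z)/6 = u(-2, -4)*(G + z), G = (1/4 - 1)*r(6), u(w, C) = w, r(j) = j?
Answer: 170105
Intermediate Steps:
N(t, b) = -124
G = -9/2 (G = (1/4 - 1)*6 = (¼ - 1)*6 = -¾*6 = -9/2 ≈ -4.5000)
a(z) = 54 - 12*z (a(z) = 6*(-2*(-9/2 + z)) = 6*(9 - 2*z) = 54 - 12*z)
(a(422) + N(f(-23, -19), 107)) + 175239 = ((54 - 12*422) - 124) + 175239 = ((54 - 5064) - 124) + 175239 = (-5010 - 124) + 175239 = -5134 + 175239 = 170105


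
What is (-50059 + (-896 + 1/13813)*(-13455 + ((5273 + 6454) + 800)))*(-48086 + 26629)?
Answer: -231604237005993/13813 ≈ -1.6767e+10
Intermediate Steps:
(-50059 + (-896 + 1/13813)*(-13455 + ((5273 + 6454) + 800)))*(-48086 + 26629) = (-50059 + (-896 + 1/13813)*(-13455 + (11727 + 800)))*(-21457) = (-50059 - 12376447*(-13455 + 12527)/13813)*(-21457) = (-50059 - 12376447/13813*(-928))*(-21457) = (-50059 + 11485342816/13813)*(-21457) = (10793877849/13813)*(-21457) = -231604237005993/13813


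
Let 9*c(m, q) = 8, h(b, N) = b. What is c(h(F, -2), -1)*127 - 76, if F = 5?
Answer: 332/9 ≈ 36.889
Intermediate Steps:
c(m, q) = 8/9 (c(m, q) = (1/9)*8 = 8/9)
c(h(F, -2), -1)*127 - 76 = (8/9)*127 - 76 = 1016/9 - 76 = 332/9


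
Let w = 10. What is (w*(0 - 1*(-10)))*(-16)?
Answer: -1600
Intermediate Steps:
(w*(0 - 1*(-10)))*(-16) = (10*(0 - 1*(-10)))*(-16) = (10*(0 + 10))*(-16) = (10*10)*(-16) = 100*(-16) = -1600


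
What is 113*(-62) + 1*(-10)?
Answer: -7016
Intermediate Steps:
113*(-62) + 1*(-10) = -7006 - 10 = -7016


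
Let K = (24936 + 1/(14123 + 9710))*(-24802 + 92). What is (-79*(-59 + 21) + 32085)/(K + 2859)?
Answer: -836228471/14685077176643 ≈ -5.6944e-5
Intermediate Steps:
K = -14685145315190/23833 (K = (24936 + 1/23833)*(-24710) = (594299689/23833)*(-24710) = -14685145315190/23833 ≈ -6.1617e+8)
(-79*(-59 + 21) + 32085)/(K + 2859) = (-79*(-59 + 21) + 32085)/(-14685145315190/23833 + 2859) = (-79*(-38) + 32085)/(-14685077176643/23833) = (3002 + 32085)*(-23833/14685077176643) = 35087*(-23833/14685077176643) = -836228471/14685077176643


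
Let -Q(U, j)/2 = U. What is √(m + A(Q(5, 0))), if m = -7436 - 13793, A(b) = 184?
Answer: I*√21045 ≈ 145.07*I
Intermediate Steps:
Q(U, j) = -2*U
m = -21229
√(m + A(Q(5, 0))) = √(-21229 + 184) = √(-21045) = I*√21045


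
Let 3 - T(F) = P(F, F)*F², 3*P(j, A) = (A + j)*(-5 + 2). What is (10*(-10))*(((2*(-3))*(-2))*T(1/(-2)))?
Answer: -3300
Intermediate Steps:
P(j, A) = -A - j (P(j, A) = ((A + j)*(-5 + 2))/3 = ((A + j)*(-3))/3 = (-3*A - 3*j)/3 = -A - j)
T(F) = 3 + 2*F³ (T(F) = 3 - (-F - F)*F² = 3 - (-2*F)*F² = 3 - (-2)*F³ = 3 + 2*F³)
(10*(-10))*(((2*(-3))*(-2))*T(1/(-2))) = (10*(-10))*(((2*(-3))*(-2))*(3 + 2*(1/(-2))³)) = -100*(-6*(-2))*(3 + 2*(-½)³) = -1200*(3 + 2*(-⅛)) = -1200*(3 - ¼) = -1200*11/4 = -100*33 = -3300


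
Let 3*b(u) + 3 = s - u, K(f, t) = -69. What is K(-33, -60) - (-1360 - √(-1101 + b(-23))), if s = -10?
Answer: 1291 + I*√9879/3 ≈ 1291.0 + 33.131*I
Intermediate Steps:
b(u) = -13/3 - u/3 (b(u) = -1 + (-10 - u)/3 = -1 + (-10/3 - u/3) = -13/3 - u/3)
K(-33, -60) - (-1360 - √(-1101 + b(-23))) = -69 - (-1360 - √(-1101 + (-13/3 - ⅓*(-23)))) = -69 - (-1360 - √(-1101 + (-13/3 + 23/3))) = -69 - (-1360 - √(-1101 + 10/3)) = -69 - (-1360 - √(-3293/3)) = -69 - (-1360 - I*√9879/3) = -69 + (1360 + I*√9879/3) = 1291 + I*√9879/3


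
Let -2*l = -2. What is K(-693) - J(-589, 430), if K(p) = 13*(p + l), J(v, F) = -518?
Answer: -8478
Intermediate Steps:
l = 1 (l = -½*(-2) = 1)
K(p) = 13 + 13*p (K(p) = 13*(p + 1) = 13*(1 + p) = 13 + 13*p)
K(-693) - J(-589, 430) = (13 + 13*(-693)) - 1*(-518) = (13 - 9009) + 518 = -8996 + 518 = -8478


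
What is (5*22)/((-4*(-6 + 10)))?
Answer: -55/8 ≈ -6.8750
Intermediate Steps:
(5*22)/((-4*(-6 + 10))) = 110/((-4*4)) = 110/(-16) = 110*(-1/16) = -55/8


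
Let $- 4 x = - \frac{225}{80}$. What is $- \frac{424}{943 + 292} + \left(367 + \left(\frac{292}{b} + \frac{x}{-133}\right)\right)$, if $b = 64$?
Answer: $\frac{205385223}{553280} \approx 371.21$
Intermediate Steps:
$x = \frac{45}{64}$ ($x = - \frac{\left(-225\right) \frac{1}{80}}{4} = \left(- \frac{1}{4}\right) \left(- \frac{45}{16}\right) = \frac{45}{64} \approx 0.70313$)
$- \frac{424}{943 + 292} + \left(367 + \left(\frac{292}{b} + \frac{x}{-133}\right)\right) = - \frac{424}{943 + 292} + \left(367 + \left(\frac{292}{64} + \frac{45}{64 \left(-133\right)}\right)\right) = - \frac{424}{1235} + \left(367 + \left(292 \cdot \frac{1}{64} + \frac{45}{64} \left(- \frac{1}{133}\right)\right)\right) = \left(-424\right) \frac{1}{1235} + \left(367 + \left(\frac{73}{16} - \frac{45}{8512}\right)\right) = - \frac{424}{1235} + \left(367 + \frac{38791}{8512}\right) = - \frac{424}{1235} + \frac{3162695}{8512} = \frac{205385223}{553280}$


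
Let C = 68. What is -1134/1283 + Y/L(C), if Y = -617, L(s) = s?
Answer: -868723/87244 ≈ -9.9574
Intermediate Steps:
-1134/1283 + Y/L(C) = -1134/1283 - 617/68 = -868723/87244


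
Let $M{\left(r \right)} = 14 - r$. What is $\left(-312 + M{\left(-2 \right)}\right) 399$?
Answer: $-118104$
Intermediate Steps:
$\left(-312 + M{\left(-2 \right)}\right) 399 = \left(-312 + \left(14 - -2\right)\right) 399 = \left(-312 + \left(14 + 2\right)\right) 399 = \left(-312 + 16\right) 399 = \left(-296\right) 399 = -118104$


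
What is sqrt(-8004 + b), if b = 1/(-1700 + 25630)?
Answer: I*sqrt(4583449755670)/23930 ≈ 89.465*I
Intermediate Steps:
b = 1/23930 ≈ 4.1789e-5
sqrt(-8004 + b) = sqrt(-8004 + 1/23930) = sqrt(-191535719/23930) = I*sqrt(4583449755670)/23930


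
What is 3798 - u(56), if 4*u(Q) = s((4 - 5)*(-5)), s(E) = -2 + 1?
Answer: 15193/4 ≈ 3798.3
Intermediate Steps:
s(E) = -1
u(Q) = -1/4 (u(Q) = (1/4)*(-1) = -1/4)
3798 - u(56) = 3798 - 1*(-1/4) = 3798 + 1/4 = 15193/4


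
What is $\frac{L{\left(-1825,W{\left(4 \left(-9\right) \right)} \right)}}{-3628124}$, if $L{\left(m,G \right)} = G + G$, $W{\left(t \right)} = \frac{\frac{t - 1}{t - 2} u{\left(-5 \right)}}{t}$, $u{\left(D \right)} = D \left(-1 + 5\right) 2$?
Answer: $- \frac{185}{310204602} \approx -5.9638 \cdot 10^{-7}$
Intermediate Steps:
$u{\left(D \right)} = 8 D$ ($u{\left(D \right)} = D 4 \cdot 2 = 4 D 2 = 8 D$)
$W{\left(t \right)} = - \frac{40 \left(-1 + t\right)}{t \left(-2 + t\right)}$ ($W{\left(t \right)} = \frac{\frac{t - 1}{t - 2} \cdot 8 \left(-5\right)}{t} = \frac{\frac{-1 + t}{-2 + t} \left(-40\right)}{t} = \frac{\left(-40\right) \frac{1}{-2 + t} \left(-1 + t\right)}{t} = - \frac{40 \left(-1 + t\right)}{t \left(-2 + t\right)}$)
$L{\left(m,G \right)} = 2 G$
$\frac{L{\left(-1825,W{\left(4 \left(-9\right) \right)} \right)}}{-3628124} = \frac{2 \frac{40 \left(1 - 4 \left(-9\right)\right)}{4 \left(-9\right) \left(-2 + 4 \left(-9\right)\right)}}{-3628124} = 2 \frac{40 \left(1 - -36\right)}{\left(-36\right) \left(-2 - 36\right)} \left(- \frac{1}{3628124}\right) = 2 \cdot 40 \left(- \frac{1}{36}\right) \frac{1}{-38} \left(1 + 36\right) \left(- \frac{1}{3628124}\right) = 2 \cdot 40 \left(- \frac{1}{36}\right) \left(- \frac{1}{38}\right) 37 \left(- \frac{1}{3628124}\right) = 2 \cdot \frac{185}{171} \left(- \frac{1}{3628124}\right) = \frac{370}{171} \left(- \frac{1}{3628124}\right) = - \frac{185}{310204602}$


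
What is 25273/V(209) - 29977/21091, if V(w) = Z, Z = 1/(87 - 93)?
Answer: -3198227035/21091 ≈ -1.5164e+5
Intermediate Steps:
Z = -⅙ (Z = 1/(-6) = -⅙ ≈ -0.16667)
V(w) = -⅙
25273/V(209) - 29977/21091 = 25273/(-⅙) - 29977/21091 = 25273*(-6) - 29977*1/21091 = -151638 - 29977/21091 = -3198227035/21091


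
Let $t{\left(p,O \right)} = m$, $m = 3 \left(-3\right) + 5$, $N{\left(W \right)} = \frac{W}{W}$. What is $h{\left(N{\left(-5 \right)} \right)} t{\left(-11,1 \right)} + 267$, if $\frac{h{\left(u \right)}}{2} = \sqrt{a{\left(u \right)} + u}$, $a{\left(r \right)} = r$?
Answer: $267 - 8 \sqrt{2} \approx 255.69$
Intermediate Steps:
$N{\left(W \right)} = 1$
$h{\left(u \right)} = 2 \sqrt{2} \sqrt{u}$ ($h{\left(u \right)} = 2 \sqrt{u + u} = 2 \sqrt{2 u} = 2 \sqrt{2} \sqrt{u}$)
$m = -4$ ($m = -9 + 5 = -4$)
$t{\left(p,O \right)} = -4$
$h{\left(N{\left(-5 \right)} \right)} t{\left(-11,1 \right)} + 267 = 2 \sqrt{2} \sqrt{1} \left(-4\right) + 267 = 2 \sqrt{2} \cdot 1 \left(-4\right) + 267 = 2 \sqrt{2} \left(-4\right) + 267 = - 8 \sqrt{2} + 267 = 267 - 8 \sqrt{2}$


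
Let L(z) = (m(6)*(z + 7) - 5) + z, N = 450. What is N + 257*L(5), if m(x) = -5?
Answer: -14970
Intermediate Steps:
L(z) = -40 - 4*z (L(z) = (-5*(z + 7) - 5) + z = (-5*(7 + z) - 5) + z = ((-35 - 5*z) - 5) + z = (-40 - 5*z) + z = -40 - 4*z)
N + 257*L(5) = 450 + 257*(-40 - 4*5) = 450 + 257*(-40 - 20) = 450 + 257*(-60) = 450 - 15420 = -14970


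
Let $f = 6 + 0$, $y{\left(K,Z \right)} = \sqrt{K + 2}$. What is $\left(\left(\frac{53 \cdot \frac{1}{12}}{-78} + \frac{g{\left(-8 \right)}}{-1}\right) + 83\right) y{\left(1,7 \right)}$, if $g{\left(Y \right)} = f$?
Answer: $\frac{72019 \sqrt{3}}{936} \approx 133.27$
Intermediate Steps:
$y{\left(K,Z \right)} = \sqrt{2 + K}$
$f = 6$
$g{\left(Y \right)} = 6$
$\left(\left(\frac{53 \cdot \frac{1}{12}}{-78} + \frac{g{\left(-8 \right)}}{-1}\right) + 83\right) y{\left(1,7 \right)} = \left(\left(\frac{53 \cdot \frac{1}{12}}{-78} + \frac{6}{-1}\right) + 83\right) \sqrt{2 + 1} = \left(\left(53 \cdot \frac{1}{12} \left(- \frac{1}{78}\right) + 6 \left(-1\right)\right) + 83\right) \sqrt{3} = \left(\left(\frac{53}{12} \left(- \frac{1}{78}\right) - 6\right) + 83\right) \sqrt{3} = \left(\left(- \frac{53}{936} - 6\right) + 83\right) \sqrt{3} = \left(- \frac{5669}{936} + 83\right) \sqrt{3} = \frac{72019 \sqrt{3}}{936}$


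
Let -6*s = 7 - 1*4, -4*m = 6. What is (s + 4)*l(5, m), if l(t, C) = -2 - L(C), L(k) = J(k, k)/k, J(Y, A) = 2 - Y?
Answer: 7/6 ≈ 1.1667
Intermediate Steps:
m = -3/2 (m = -¼*6 = -3/2 ≈ -1.5000)
L(k) = (2 - k)/k
s = -½ (s = -(7 - 1*4)/6 = -(7 - 4)/6 = -⅙*3 = -½ ≈ -0.50000)
l(t, C) = -2 - (2 - C)/C
(s + 4)*l(5, m) = (-½ + 4)*((-2 - 1*(-3/2))/(-3/2)) = 7*(-2*(-2 + 3/2)/3)/2 = 7*(-⅔*(-½))/2 = (7/2)*(⅓) = 7/6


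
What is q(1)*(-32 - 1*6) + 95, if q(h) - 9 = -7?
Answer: 19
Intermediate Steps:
q(h) = 2 (q(h) = 9 - 7 = 2)
q(1)*(-32 - 1*6) + 95 = 2*(-32 - 1*6) + 95 = 2*(-32 - 6) + 95 = 2*(-38) + 95 = -76 + 95 = 19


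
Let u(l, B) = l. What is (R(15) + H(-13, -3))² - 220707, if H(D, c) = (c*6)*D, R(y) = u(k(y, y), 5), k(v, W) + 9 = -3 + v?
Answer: -164538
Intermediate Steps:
k(v, W) = -12 + v (k(v, W) = -9 + (-3 + v) = -12 + v)
R(y) = -12 + y
H(D, c) = 6*D*c (H(D, c) = (6*c)*D = 6*D*c)
(R(15) + H(-13, -3))² - 220707 = ((-12 + 15) + 6*(-13)*(-3))² - 220707 = (3 + 234)² - 220707 = 237² - 220707 = 56169 - 220707 = -164538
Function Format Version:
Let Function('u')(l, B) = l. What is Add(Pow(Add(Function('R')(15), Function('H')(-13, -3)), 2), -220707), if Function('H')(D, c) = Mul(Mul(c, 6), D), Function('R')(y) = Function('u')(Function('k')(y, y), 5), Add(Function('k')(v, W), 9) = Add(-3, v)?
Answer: -164538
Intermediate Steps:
Function('k')(v, W) = Add(-12, v) (Function('k')(v, W) = Add(-9, Add(-3, v)) = Add(-12, v))
Function('R')(y) = Add(-12, y)
Function('H')(D, c) = Mul(6, D, c) (Function('H')(D, c) = Mul(Mul(6, c), D) = Mul(6, D, c))
Add(Pow(Add(Function('R')(15), Function('H')(-13, -3)), 2), -220707) = Add(Pow(Add(Add(-12, 15), Mul(6, -13, -3)), 2), -220707) = Add(Pow(Add(3, 234), 2), -220707) = Add(Pow(237, 2), -220707) = Add(56169, -220707) = -164538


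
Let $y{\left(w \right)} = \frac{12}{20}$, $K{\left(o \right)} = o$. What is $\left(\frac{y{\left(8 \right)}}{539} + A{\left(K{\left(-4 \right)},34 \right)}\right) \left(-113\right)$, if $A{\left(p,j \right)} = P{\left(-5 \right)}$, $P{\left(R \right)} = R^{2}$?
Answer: $- \frac{7613714}{2695} \approx -2825.1$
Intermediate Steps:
$A{\left(p,j \right)} = 25$ ($A{\left(p,j \right)} = \left(-5\right)^{2} = 25$)
$y{\left(w \right)} = \frac{3}{5}$ ($y{\left(w \right)} = 12 \cdot \frac{1}{20} = \frac{3}{5}$)
$\left(\frac{y{\left(8 \right)}}{539} + A{\left(K{\left(-4 \right)},34 \right)}\right) \left(-113\right) = \left(\frac{3}{5 \cdot 539} + 25\right) \left(-113\right) = \left(\frac{3}{5} \cdot \frac{1}{539} + 25\right) \left(-113\right) = \left(\frac{3}{2695} + 25\right) \left(-113\right) = \frac{67378}{2695} \left(-113\right) = - \frac{7613714}{2695}$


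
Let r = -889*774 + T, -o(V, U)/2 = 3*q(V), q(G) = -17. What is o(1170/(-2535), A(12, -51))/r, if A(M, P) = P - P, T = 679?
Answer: -102/687407 ≈ -0.00014838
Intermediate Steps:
A(M, P) = 0
o(V, U) = 102 (o(V, U) = -6*(-17) = -2*(-51) = 102)
r = -687407 (r = -889*774 + 679 = -688086 + 679 = -687407)
o(1170/(-2535), A(12, -51))/r = 102/(-687407) = 102*(-1/687407) = -102/687407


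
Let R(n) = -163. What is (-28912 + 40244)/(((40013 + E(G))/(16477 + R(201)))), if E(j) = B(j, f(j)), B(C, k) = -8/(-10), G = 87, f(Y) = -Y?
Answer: 924351240/200069 ≈ 4620.2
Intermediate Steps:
B(C, k) = 4/5 (B(C, k) = -8*(-1/10) = 4/5)
E(j) = 4/5
(-28912 + 40244)/(((40013 + E(G))/(16477 + R(201)))) = (-28912 + 40244)/(((40013 + 4/5)/(16477 - 163))) = 11332/(((200069/5)/16314)) = 11332/(((200069/5)*(1/16314))) = 11332/(200069/81570) = 11332*(81570/200069) = 924351240/200069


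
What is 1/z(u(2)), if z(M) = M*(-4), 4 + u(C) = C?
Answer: ⅛ ≈ 0.12500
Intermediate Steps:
u(C) = -4 + C
z(M) = -4*M
1/z(u(2)) = 1/(-4*(-4 + 2)) = 1/(-4*(-2)) = 1/8 = ⅛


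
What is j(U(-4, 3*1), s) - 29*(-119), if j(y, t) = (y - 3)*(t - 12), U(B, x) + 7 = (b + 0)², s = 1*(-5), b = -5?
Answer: 3196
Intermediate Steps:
s = -5
U(B, x) = 18 (U(B, x) = -7 + (-5 + 0)² = -7 + (-5)² = -7 + 25 = 18)
j(y, t) = (-12 + t)*(-3 + y) (j(y, t) = (-3 + y)*(-12 + t) = (-12 + t)*(-3 + y))
j(U(-4, 3*1), s) - 29*(-119) = (36 - 12*18 - 3*(-5) - 5*18) - 29*(-119) = (36 - 216 + 15 - 90) + 3451 = -255 + 3451 = 3196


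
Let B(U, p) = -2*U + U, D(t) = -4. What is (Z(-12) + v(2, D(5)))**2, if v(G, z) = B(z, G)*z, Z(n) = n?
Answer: 784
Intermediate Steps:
B(U, p) = -U
v(G, z) = -z**2 (v(G, z) = (-z)*z = -z**2)
(Z(-12) + v(2, D(5)))**2 = (-12 - 1*(-4)**2)**2 = (-12 - 1*16)**2 = (-12 - 16)**2 = (-28)**2 = 784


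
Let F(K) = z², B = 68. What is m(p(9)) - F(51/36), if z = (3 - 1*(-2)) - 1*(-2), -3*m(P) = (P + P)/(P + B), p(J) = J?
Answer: -3779/77 ≈ -49.078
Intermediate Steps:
m(P) = -2*P/(3*(68 + P)) (m(P) = -(P + P)/(3*(P + 68)) = -2*P/(3*(68 + P)))
z = 7 (z = (3 + 2) + 2 = 5 + 2 = 7)
F(K) = 49 (F(K) = 7² = 49)
m(p(9)) - F(51/36) = -2*9/(204 + 3*9) - 1*49 = -2*9/(204 + 27) - 49 = -2*9/231 - 49 = -2*9*1/231 - 49 = -6/77 - 49 = -3779/77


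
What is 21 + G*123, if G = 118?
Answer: 14535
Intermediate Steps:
21 + G*123 = 21 + 118*123 = 21 + 14514 = 14535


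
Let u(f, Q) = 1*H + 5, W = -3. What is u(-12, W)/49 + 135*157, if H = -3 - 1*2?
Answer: 21195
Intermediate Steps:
H = -5 (H = -3 - 2 = -5)
u(f, Q) = 0 (u(f, Q) = 1*(-5) + 5 = -5 + 5 = 0)
u(-12, W)/49 + 135*157 = 0/49 + 135*157 = 0*(1/49) + 21195 = 0 + 21195 = 21195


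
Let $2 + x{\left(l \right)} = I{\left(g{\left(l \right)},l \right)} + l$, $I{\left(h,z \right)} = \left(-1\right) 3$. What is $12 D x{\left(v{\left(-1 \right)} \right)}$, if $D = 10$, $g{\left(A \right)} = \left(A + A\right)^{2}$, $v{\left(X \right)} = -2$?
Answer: $-840$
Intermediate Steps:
$g{\left(A \right)} = 4 A^{2}$ ($g{\left(A \right)} = \left(2 A\right)^{2} = 4 A^{2}$)
$I{\left(h,z \right)} = -3$
$x{\left(l \right)} = -5 + l$ ($x{\left(l \right)} = -2 + \left(-3 + l\right) = -5 + l$)
$12 D x{\left(v{\left(-1 \right)} \right)} = 12 \cdot 10 \left(-5 - 2\right) = 120 \left(-7\right) = -840$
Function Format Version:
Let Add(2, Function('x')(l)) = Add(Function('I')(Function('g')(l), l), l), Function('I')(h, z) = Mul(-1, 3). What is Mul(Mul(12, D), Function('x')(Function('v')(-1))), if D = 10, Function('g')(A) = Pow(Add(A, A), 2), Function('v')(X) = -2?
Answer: -840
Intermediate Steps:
Function('g')(A) = Mul(4, Pow(A, 2)) (Function('g')(A) = Pow(Mul(2, A), 2) = Mul(4, Pow(A, 2)))
Function('I')(h, z) = -3
Function('x')(l) = Add(-5, l) (Function('x')(l) = Add(-2, Add(-3, l)) = Add(-5, l))
Mul(Mul(12, D), Function('x')(Function('v')(-1))) = Mul(Mul(12, 10), Add(-5, -2)) = Mul(120, -7) = -840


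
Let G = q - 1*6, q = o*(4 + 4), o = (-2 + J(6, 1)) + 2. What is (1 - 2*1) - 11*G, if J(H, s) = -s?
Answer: 153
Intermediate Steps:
o = -1 (o = (-2 - 1*1) + 2 = (-2 - 1) + 2 = -3 + 2 = -1)
q = -8 (q = -(4 + 4) = -1*8 = -8)
G = -14 (G = -8 - 1*6 = -8 - 6 = -14)
(1 - 2*1) - 11*G = (1 - 2*1) - 11*(-14) = (1 - 2) + 154 = -1 + 154 = 153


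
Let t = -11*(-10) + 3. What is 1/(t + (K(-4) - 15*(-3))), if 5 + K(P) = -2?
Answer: 1/151 ≈ 0.0066225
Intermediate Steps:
K(P) = -7 (K(P) = -5 - 2 = -7)
t = 113 (t = 110 + 3 = 113)
1/(t + (K(-4) - 15*(-3))) = 1/(113 + (-7 - 15*(-3))) = 1/(113 + (-7 + 45)) = 1/(113 + 38) = 1/151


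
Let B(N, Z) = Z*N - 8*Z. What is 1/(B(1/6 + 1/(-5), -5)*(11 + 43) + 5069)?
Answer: 1/7238 ≈ 0.00013816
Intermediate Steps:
B(N, Z) = -8*Z + N*Z (B(N, Z) = N*Z - 8*Z = -8*Z + N*Z)
1/(B(1/6 + 1/(-5), -5)*(11 + 43) + 5069) = 1/((-5*(-8 + (1/6 + 1/(-5))))*(11 + 43) + 5069) = 1/(-5*(-8 + (1*(1/6) + 1*(-1/5)))*54 + 5069) = 1/(-5*(-8 + (1/6 - 1/5))*54 + 5069) = 1/(-5*(-8 - 1/30)*54 + 5069) = 1/(-5*(-241/30)*54 + 5069) = 1/((241/6)*54 + 5069) = 1/(2169 + 5069) = 1/7238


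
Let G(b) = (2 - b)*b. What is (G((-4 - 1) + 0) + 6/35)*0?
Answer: 0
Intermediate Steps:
G(b) = b*(2 - b)
(G((-4 - 1) + 0) + 6/35)*0 = (((-4 - 1) + 0)*(2 - ((-4 - 1) + 0)) + 6/35)*0 = ((-5 + 0)*(2 - (-5 + 0)) + 6*(1/35))*0 = (-5*(2 - 1*(-5)) + 6/35)*0 = (-5*(2 + 5) + 6/35)*0 = (-5*7 + 6/35)*0 = (-35 + 6/35)*0 = -1219/35*0 = 0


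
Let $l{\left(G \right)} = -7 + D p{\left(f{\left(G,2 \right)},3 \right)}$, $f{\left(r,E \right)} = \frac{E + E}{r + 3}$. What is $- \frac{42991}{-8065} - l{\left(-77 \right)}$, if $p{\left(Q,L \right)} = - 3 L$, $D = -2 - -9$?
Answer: $\frac{607541}{8065} \approx 75.331$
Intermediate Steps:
$D = 7$ ($D = -2 + 9 = 7$)
$f{\left(r,E \right)} = \frac{2 E}{3 + r}$
$l{\left(G \right)} = -70$ ($l{\left(G \right)} = -7 + 7 \left(\left(-3\right) 3\right) = -7 + 7 \left(-9\right) = -7 - 63 = -70$)
$- \frac{42991}{-8065} - l{\left(-77 \right)} = - \frac{42991}{-8065} - -70 = \left(-42991\right) \left(- \frac{1}{8065}\right) + 70 = \frac{42991}{8065} + 70 = \frac{607541}{8065}$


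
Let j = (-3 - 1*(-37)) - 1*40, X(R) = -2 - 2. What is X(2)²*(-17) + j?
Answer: -278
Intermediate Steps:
X(R) = -4
j = -6 (j = (-3 + 37) - 40 = 34 - 40 = -6)
X(2)²*(-17) + j = (-4)²*(-17) - 6 = 16*(-17) - 6 = -272 - 6 = -278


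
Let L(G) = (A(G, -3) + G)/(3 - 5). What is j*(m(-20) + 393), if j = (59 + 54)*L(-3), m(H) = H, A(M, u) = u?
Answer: 126447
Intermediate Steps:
L(G) = 3/2 - G/2 (L(G) = (-3 + G)/(3 - 5) = (-3 + G)/(-2) = (-3 + G)*(-1/2) = 3/2 - G/2)
j = 339 (j = (59 + 54)*(3/2 - 1/2*(-3)) = 113*(3/2 + 3/2) = 113*3 = 339)
j*(m(-20) + 393) = 339*(-20 + 393) = 339*373 = 126447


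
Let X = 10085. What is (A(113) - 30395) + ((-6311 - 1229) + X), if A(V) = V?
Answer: -27737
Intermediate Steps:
(A(113) - 30395) + ((-6311 - 1229) + X) = (113 - 30395) + ((-6311 - 1229) + 10085) = -30282 + (-7540 + 10085) = -30282 + 2545 = -27737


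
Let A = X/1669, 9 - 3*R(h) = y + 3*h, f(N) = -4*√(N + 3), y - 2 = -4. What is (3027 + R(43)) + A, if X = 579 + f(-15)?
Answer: 14960984/5007 - 8*I*√3/1669 ≈ 2988.0 - 0.0083022*I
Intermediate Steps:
y = -2 (y = 2 - 4 = -2)
f(N) = -4*√(3 + N)
X = 579 - 8*I*√3 (X = 579 - 4*√(3 - 15) = 579 - 8*I*√3 ≈ 579.0 - 13.856*I)
R(h) = 11/3 - h (R(h) = 3 - (-2 + 3*h)/3 = 3 + (⅔ - h) = 11/3 - h)
A = 579/1669 - 8*I*√3/1669 (A = (579 - 8*I*√3)/1669 = (579 - 8*I*√3)*(1/1669) = 579/1669 - 8*I*√3/1669 ≈ 0.34691 - 0.0083022*I)
(3027 + R(43)) + A = (3027 + (11/3 - 1*43)) + (579/1669 - 8*I*√3/1669) = (3027 + (11/3 - 43)) + (579/1669 - 8*I*√3/1669) = (3027 - 118/3) + (579/1669 - 8*I*√3/1669) = 8963/3 + (579/1669 - 8*I*√3/1669) = 14960984/5007 - 8*I*√3/1669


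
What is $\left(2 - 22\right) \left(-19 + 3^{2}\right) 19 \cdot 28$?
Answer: $106400$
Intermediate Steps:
$\left(2 - 22\right) \left(-19 + 3^{2}\right) 19 \cdot 28 = - 20 \left(-19 + 9\right) 19 \cdot 28 = \left(-20\right) \left(-10\right) 19 \cdot 28 = 200 \cdot 19 \cdot 28 = 3800 \cdot 28 = 106400$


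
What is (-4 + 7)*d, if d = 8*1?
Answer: 24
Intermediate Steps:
d = 8
(-4 + 7)*d = (-4 + 7)*8 = 3*8 = 24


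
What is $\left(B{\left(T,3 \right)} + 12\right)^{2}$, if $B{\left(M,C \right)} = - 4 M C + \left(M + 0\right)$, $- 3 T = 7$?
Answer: $\frac{12769}{9} \approx 1418.8$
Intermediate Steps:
$T = - \frac{7}{3}$ ($T = \left(- \frac{1}{3}\right) 7 = - \frac{7}{3} \approx -2.3333$)
$B{\left(M,C \right)} = M - 4 C M$ ($B{\left(M,C \right)} = - 4 C M + M = M - 4 C M$)
$\left(B{\left(T,3 \right)} + 12\right)^{2} = \left(- \frac{7 \left(1 - 12\right)}{3} + 12\right)^{2} = \left(\left(- \frac{7}{3}\right) \left(-11\right) + 12\right)^{2} = \left(\frac{77}{3} + 12\right)^{2} = \left(\frac{113}{3}\right)^{2} = \frac{12769}{9}$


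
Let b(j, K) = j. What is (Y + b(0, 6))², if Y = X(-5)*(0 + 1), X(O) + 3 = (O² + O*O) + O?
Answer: 1764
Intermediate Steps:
X(O) = -3 + O + 2*O² (X(O) = -3 + ((O² + O*O) + O) = -3 + ((O² + O²) + O) = -3 + (2*O² + O) = -3 + (O + 2*O²) = -3 + O + 2*O²)
Y = 42 (Y = (-3 - 5 + 2*(-5)²)*(0 + 1) = (-3 - 5 + 2*25)*1 = (-3 - 5 + 50)*1 = 42*1 = 42)
(Y + b(0, 6))² = (42 + 0)² = 42² = 1764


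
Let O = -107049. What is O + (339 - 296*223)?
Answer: -172718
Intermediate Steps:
O + (339 - 296*223) = -107049 + (339 - 296*223) = -107049 + (339 - 66008) = -107049 - 65669 = -172718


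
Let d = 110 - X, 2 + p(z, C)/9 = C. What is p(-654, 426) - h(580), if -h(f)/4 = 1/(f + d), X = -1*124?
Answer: 1553114/407 ≈ 3816.0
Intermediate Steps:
X = -124
p(z, C) = -18 + 9*C
d = 234 (d = 110 - 1*(-124) = 110 + 124 = 234)
h(f) = -4/(234 + f) (h(f) = -4/(f + 234) = -4/(234 + f))
p(-654, 426) - h(580) = (-18 + 9*426) - (-4)/(234 + 580) = (-18 + 3834) - (-4)/814 = 3816 - (-4)/814 = 3816 - 1*(-2/407) = 3816 + 2/407 = 1553114/407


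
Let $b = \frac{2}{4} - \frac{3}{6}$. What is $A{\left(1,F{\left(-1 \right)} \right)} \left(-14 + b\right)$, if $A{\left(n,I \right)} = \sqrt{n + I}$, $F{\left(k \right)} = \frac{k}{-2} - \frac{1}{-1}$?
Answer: $- 7 \sqrt{10} \approx -22.136$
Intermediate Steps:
$b = 0$ ($b = 2 \cdot \frac{1}{4} - \frac{1}{2} = \frac{1}{2} - \frac{1}{2} = 0$)
$F{\left(k \right)} = 1 - \frac{k}{2}$ ($F{\left(k \right)} = k \left(- \frac{1}{2}\right) - -1 = - \frac{k}{2} + 1 = 1 - \frac{k}{2}$)
$A{\left(n,I \right)} = \sqrt{I + n}$
$A{\left(1,F{\left(-1 \right)} \right)} \left(-14 + b\right) = \sqrt{\left(1 - - \frac{1}{2}\right) + 1} \left(-14 + 0\right) = \sqrt{\left(1 + \frac{1}{2}\right) + 1} \left(-14\right) = \sqrt{\frac{3}{2} + 1} \left(-14\right) = \sqrt{\frac{5}{2}} \left(-14\right) = \frac{\sqrt{10}}{2} \left(-14\right) = - 7 \sqrt{10}$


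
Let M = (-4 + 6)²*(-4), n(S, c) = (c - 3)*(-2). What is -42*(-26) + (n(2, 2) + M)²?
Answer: 1288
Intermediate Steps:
n(S, c) = 6 - 2*c (n(S, c) = (-3 + c)*(-2) = 6 - 2*c)
M = -16 (M = 2²*(-4) = 4*(-4) = -16)
-42*(-26) + (n(2, 2) + M)² = -42*(-26) + ((6 - 2*2) - 16)² = 1092 + ((6 - 4) - 16)² = 1092 + (2 - 16)² = 1092 + (-14)² = 1092 + 196 = 1288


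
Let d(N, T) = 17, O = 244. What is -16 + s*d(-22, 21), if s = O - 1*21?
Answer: 3775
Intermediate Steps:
s = 223 (s = 244 - 1*21 = 244 - 21 = 223)
-16 + s*d(-22, 21) = -16 + 223*17 = -16 + 3791 = 3775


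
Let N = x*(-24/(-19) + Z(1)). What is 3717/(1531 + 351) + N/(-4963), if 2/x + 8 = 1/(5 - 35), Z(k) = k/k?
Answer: 84475825269/42769535914 ≈ 1.9751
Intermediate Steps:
Z(k) = 1
x = -60/241 (x = 2/(-8 + 1/(5 - 35)) = 2/(-8 + 1/(-30)) = 2/(-8 - 1/30) = 2/(-241/30) = 2*(-30/241) = -60/241 ≈ -0.24896)
N = -2580/4579 (N = -60*(-24/(-19) + 1)/241 = -60*(-24*(-1/19) + 1)/241 = -60*(24/19 + 1)/241 = -60/241*43/19 = -2580/4579 ≈ -0.56344)
3717/(1531 + 351) + N/(-4963) = 3717/(1531 + 351) - 2580/4579/(-4963) = 3717/1882 - 2580/4579*(-1/4963) = 3717*(1/1882) + 2580/22725577 = 3717/1882 + 2580/22725577 = 84475825269/42769535914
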